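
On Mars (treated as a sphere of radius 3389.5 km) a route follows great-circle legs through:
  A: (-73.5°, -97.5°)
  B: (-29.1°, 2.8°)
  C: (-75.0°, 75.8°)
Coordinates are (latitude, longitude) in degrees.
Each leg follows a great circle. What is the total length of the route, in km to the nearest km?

7255 km

Leg A→B: central angle 1.1352 rad, distance 3847.8 km.
Leg B→C: central angle 1.0052 rad, distance 3407.3 km.
Total: 3847.8 + 3407.3 ≈ 7255 km.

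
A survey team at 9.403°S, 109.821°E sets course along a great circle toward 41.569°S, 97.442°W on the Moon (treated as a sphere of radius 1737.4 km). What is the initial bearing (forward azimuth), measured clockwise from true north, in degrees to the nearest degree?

156°

Δλ = 152.737° = 2.6658 rad.
y = sin Δλ · cos φ₂ = (0.4581)(0.7482) = 0.3427
x = cos φ₁ sin φ₂ − sin φ₁ cos φ₂ cos Δλ = (0.9866)(-0.6635) − (-0.1634)(0.7482)(-0.8889) = -0.7633
θ = atan2(y, x) = 155.82°, so the bearing is 156°.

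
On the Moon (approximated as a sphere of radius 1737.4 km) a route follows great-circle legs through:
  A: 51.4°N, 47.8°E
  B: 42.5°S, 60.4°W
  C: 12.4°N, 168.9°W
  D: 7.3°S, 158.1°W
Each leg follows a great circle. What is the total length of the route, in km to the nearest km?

8083 km

Leg A→B: central angle 2.3072 rad, distance 4008.6 km.
Leg B→C: central angle 1.9536 rad, distance 3394.2 km.
Leg C→D: central angle 0.3916 rad, distance 680.3 km.
Total: 4008.6 + 3394.2 + 680.3 ≈ 8083 km.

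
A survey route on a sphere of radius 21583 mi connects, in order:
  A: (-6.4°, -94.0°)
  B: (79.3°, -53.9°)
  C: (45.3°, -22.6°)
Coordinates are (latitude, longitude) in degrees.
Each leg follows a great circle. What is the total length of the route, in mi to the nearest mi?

46744 mi

Leg A→B: central angle 1.5392 rad, distance 33220.3 mi.
Leg B→C: central angle 0.6266 rad, distance 13523.7 mi.
Total: 33220.3 + 13523.7 ≈ 46744 mi.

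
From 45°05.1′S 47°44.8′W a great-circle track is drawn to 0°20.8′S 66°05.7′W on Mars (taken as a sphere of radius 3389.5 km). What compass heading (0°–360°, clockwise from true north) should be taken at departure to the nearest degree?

335°

Δλ = -18.348° = -0.3202 rad.
y = sin Δλ · cos φ₂ = (-0.3148)(1.0000) = -0.3148
x = cos φ₁ sin φ₂ − sin φ₁ cos φ₂ cos Δλ = (0.7061)(-0.0061) − (-0.7082)(1.0000)(0.9492) = 0.6679
θ = atan2(y, x) = -25.24°; adding 360° gives 335°.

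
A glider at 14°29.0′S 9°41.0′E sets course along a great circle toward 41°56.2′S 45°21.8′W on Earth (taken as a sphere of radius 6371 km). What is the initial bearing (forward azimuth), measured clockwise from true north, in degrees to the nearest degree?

With φ₁ = -0.2528, φ₂ = -0.7319, Δλ = -0.9607 rad, the forward-azimuth formula gives
θ = atan2( sin Δλ cos φ₂ , cos φ₁ sin φ₂ − sin φ₁ cos φ₂ cos Δλ ) = atan2(-0.6097, -0.5405) = -131.56°.
Adding 360° brings this into [0°, 360°): 228°.

228°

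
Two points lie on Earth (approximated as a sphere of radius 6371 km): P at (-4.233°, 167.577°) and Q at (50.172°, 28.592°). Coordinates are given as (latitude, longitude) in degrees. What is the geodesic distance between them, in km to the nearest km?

13631 km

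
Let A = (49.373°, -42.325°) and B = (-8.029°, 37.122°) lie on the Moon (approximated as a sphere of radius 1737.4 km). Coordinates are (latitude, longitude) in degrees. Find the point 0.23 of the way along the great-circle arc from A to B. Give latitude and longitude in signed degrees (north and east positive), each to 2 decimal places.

The central angle between A and B is δ = 1.5587 rad.
With f = 0.23, the slerp weights are sin((1−f)δ)/sin δ = 0.9322 and sin(fδ)/sin δ = 0.3509.
Weighted sum of the unit vectors: (0.9322)·(0.4814,-0.4384,0.7590) + (0.3509)·(0.7895,0.5976,-0.1397) = (0.7258, -0.1990, 0.6585).
Converting back: φ = atan2(z, √(x²+y²)) = 41.18°, λ = atan2(y, x) = -15.33°.

41.18°, -15.33°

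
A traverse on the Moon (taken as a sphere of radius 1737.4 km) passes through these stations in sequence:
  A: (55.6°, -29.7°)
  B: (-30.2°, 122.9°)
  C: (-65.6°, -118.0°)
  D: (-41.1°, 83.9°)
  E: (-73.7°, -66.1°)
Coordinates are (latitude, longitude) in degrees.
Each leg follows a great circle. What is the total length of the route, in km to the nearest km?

10822 km

Leg A→B: central angle 2.5840 rad, distance 4489.5 km.
Leg B→C: central angle 1.2824 rad, distance 2228.0 km.
Leg C→D: central angle 1.2558 rad, distance 2181.8 km.
Leg D→E: central angle 1.1065 rad, distance 1922.4 km.
Total: 4489.5 + 2228.0 + 2181.8 + 1922.4 ≈ 10822 km.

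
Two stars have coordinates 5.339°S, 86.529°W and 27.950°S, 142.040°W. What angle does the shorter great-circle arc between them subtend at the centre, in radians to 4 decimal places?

0.9984 rad

Let φ₁ = -0.0932 rad, φ₂ = -0.4878 rad, and Δλ = -0.9688 rad.
cos c = sin φ₁ sin φ₂ + cos φ₁ cos φ₂ cos Δλ = (-0.0930)(-0.4687) + (0.9957)(0.8834)(0.5662) = 0.54164,
so c = arccos(0.54164) = 0.99841 rad.
So the angular separation is 0.9984 rad.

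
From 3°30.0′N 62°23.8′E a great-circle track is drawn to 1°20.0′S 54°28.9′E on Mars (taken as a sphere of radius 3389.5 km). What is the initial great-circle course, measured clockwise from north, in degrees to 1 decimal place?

Δλ = -7.915° = -0.1381 rad.
y = sin Δλ · cos φ₂ = (-0.1377)(0.9997) = -0.1377
x = cos φ₁ sin φ₂ − sin φ₁ cos φ₂ cos Δλ = (0.9981)(-0.0233) − (0.0610)(0.9997)(0.9905) = -0.0837
θ = atan2(y, x) = -121.29°; adding 360° gives 238.7°.

238.7°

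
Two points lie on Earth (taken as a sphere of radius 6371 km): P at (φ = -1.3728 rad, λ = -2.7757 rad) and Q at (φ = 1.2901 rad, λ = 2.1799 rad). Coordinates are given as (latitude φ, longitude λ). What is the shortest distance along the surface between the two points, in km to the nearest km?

With latitudes φ₁ = -78.656°, φ₂ = 73.917° and longitude difference Δλ = -76.065°:
cos c = sin φ₁ sin φ₂ + cos φ₁ cos φ₂ cos Δλ = (-0.9805)(0.9609) + (0.1967)(0.2770)(0.2408) = -0.92897,
so c = arccos(-0.92897) = 2.76241 rad.
Distance = R·c = 6371 × 2.7624 ≈ 17599 km.

17599 km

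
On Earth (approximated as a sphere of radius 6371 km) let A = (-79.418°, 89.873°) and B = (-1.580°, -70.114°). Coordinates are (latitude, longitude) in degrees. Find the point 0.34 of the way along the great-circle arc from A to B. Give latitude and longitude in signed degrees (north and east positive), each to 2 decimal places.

The central angle between A and B is δ = 1.7167 rad.
With f = 0.34, the slerp weights are sin((1−f)δ)/sin δ = 0.9154 and sin(fδ)/sin δ = 0.5570.
Weighted sum of the unit vectors: (0.9154)·(0.0004,0.1836,-0.9830) + (0.5570)·(0.3400,-0.9400,-0.0276) = (0.1898, -0.3555, -0.9152).
Converting back: φ = atan2(z, √(x²+y²)) = -66.24°, λ = atan2(y, x) = -61.91°.

-66.24°, -61.91°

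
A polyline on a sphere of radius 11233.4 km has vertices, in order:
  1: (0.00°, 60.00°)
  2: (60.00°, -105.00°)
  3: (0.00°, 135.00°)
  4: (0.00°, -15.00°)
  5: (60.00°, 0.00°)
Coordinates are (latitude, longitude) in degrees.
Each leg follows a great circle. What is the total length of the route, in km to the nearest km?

85184 km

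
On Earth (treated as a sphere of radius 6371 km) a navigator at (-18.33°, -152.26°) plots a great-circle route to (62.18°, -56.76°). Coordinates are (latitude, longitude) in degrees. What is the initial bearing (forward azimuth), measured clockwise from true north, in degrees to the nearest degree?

29°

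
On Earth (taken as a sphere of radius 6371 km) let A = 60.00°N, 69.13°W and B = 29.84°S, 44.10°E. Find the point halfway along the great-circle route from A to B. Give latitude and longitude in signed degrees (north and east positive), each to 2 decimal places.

24.39°, 9.67°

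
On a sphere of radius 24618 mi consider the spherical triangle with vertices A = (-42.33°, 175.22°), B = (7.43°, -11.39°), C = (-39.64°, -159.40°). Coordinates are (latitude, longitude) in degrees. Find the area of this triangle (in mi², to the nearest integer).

Side lengths (central angles): a = 2.3893, b = 0.3364, c = 2.5240 rad; semiperimeter s = 2.6249.
By l'Huilier's theorem, tan(E/4) = √[tan(s/2) tan((s−a)/2) tan((s−b)/2) tan((s−c)/2)], giving spherical excess E = 0.8775 rad.
Area = E·R² = 0.8775 × (24618)² ≈ 531834163 mi².

531834163 mi²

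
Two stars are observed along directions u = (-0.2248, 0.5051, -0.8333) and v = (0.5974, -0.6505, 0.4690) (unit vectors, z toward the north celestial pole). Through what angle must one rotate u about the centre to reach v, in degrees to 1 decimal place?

148.6°

u·v = -0.8537; |u| = 1.0000, |v| = 1.0000.
cos θ = (u·v)/(|u||v|) = -0.8537, so θ = 148.6°.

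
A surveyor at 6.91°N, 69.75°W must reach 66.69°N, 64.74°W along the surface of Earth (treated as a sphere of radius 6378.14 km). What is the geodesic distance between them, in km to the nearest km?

With latitudes φ₁ = 6.910°, φ₂ = 66.690° and longitude difference Δλ = 5.010°:
cos c = sin φ₁ sin φ₂ + cos φ₁ cos φ₂ cos Δλ = (0.1203)(0.9184) + (0.9927)(0.3957)(0.9962) = 0.50182,
so c = arccos(0.50182) = 1.04509 rad.
Distance = R·c = 6378.14 × 1.0451 ≈ 6666 km.

6666 km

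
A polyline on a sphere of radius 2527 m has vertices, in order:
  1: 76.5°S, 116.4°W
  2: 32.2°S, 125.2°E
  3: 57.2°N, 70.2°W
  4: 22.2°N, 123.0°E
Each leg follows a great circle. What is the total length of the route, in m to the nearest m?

14007 m

Leg 1→2: central angle 1.1327 rad, distance 2862.4 m.
Leg 2→3: central angle 2.6678 rad, distance 6741.6 m.
Leg 3→4: central angle 1.7423 rad, distance 4402.9 m.
Total: 2862.4 + 6741.6 + 4402.9 ≈ 14007 m.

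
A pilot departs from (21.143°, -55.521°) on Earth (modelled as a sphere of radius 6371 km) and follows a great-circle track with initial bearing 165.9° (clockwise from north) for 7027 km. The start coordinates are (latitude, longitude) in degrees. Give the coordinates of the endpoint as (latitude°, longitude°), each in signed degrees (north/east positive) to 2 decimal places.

Angular distance δ = d/R = 7027/6371 = 1.10297 rad; initial bearing θ = 2.8955 rad.
sin φ₂ = sin φ₁ cos δ + cos φ₁ sin δ cos θ = (0.3607)(0.4510) + (0.9327)(0.8925)(-0.9699) = -0.6447, so φ₂ = -40.15°.
Δλ = atan2(sin θ sin δ cos φ₁, cos δ − sin φ₁ sin φ₂) = atan2(0.2028, 0.6835) = 16.526°.
λ₂ = -55.521° + 16.526° = -38.99°.

-40.15°, -38.99°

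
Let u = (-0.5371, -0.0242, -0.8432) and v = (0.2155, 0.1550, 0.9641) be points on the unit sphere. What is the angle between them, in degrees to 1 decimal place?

u·v = -0.9324; |u| = 1.0000, |v| = 1.0000.
cos θ = (u·v)/(|u||v|) = -0.9324, so θ = 158.8°.

158.8°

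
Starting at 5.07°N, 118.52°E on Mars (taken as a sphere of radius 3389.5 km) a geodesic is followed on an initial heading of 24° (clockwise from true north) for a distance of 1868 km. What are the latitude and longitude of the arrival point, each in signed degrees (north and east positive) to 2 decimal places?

33.49°, 133.32°

Angular distance δ = d/R = 1868/3389.5 = 0.55111 rad; initial bearing θ = 0.4189 rad.
sin φ₂ = sin φ₁ cos δ + cos φ₁ sin δ cos θ = (0.0884)(0.8519) + (0.9961)(0.5236)(0.9135) = 0.5518, so φ₂ = 33.49°.
Δλ = atan2(sin θ sin δ cos φ₁, cos δ − sin φ₁ sin φ₂) = atan2(0.2121, 0.8032) = 14.796°.
λ₂ = 118.520° + 14.796° = 133.32°.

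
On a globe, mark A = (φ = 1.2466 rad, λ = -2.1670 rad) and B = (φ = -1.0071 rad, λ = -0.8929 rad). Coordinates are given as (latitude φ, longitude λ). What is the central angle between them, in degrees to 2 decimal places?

138.72°

In radians: φ₁ = 1.2466, φ₂ = -1.0071, Δλ = 73.001° = 1.2741 rad.
Haversine: a = sin²(Δφ/2) + cos φ₁ cos φ₂ sin²(Δλ/2) = 0.8155 + (0.3185)(0.5343)(0.3538) = 0.87575.
Central angle c = 2·arcsin(√a) = 2.42112 rad.
So the angular separation is 138.72°.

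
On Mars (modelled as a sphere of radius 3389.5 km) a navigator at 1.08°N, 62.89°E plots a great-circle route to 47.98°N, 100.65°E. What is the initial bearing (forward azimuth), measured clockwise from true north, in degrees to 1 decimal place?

With φ₁ = 0.0188, φ₂ = 0.8374, Δλ = 0.6590 rad, the forward-azimuth formula gives
θ = atan2( sin Δλ cos φ₂ , cos φ₁ sin φ₂ − sin φ₁ cos φ₂ cos Δλ ) = atan2(0.4099, 0.7328) = 29.22°.
So the initial bearing is 29.2°.

29.2°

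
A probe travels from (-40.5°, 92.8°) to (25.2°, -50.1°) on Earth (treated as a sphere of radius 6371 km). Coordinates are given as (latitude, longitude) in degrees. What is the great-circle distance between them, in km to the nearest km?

With latitudes φ₁ = -40.500°, φ₂ = 25.200° and longitude difference Δλ = -142.900°:
Haversine: a = sin²(Δφ/2) + cos φ₁ cos φ₂ sin²(Δλ/2) = 0.2942 + (0.7604)(0.9048)(0.8988) = 0.91264.
Central angle c = 2·arcsin(√a) = 2.54151 rad.
Distance = R·c = 6371 × 2.5415 ≈ 16192 km.

16192 km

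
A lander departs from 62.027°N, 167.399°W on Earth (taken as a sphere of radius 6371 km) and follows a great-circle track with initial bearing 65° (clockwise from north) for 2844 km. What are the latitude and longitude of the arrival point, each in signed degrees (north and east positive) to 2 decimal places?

61.91°, -111.20°

Angular distance δ = d/R = 2844/6371 = 0.44640 rad; initial bearing θ = 1.1345 rad.
sin φ₂ = sin φ₁ cos δ + cos φ₁ sin δ cos θ = (0.8832)(0.9020) + (0.4691)(0.4317)(0.4226) = 0.8822, so φ₂ = 61.91°.
Δλ = atan2(sin θ sin δ cos φ₁, cos δ − sin φ₁ sin φ₂) = atan2(0.1835, 0.1229) = 56.198°.
λ₂ = -167.399° + 56.198° = -111.20°.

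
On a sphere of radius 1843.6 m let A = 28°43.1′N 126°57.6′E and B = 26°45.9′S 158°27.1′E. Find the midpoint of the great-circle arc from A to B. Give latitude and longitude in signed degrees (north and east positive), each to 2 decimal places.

1.01°, 142.85°

The central angle between A and B is δ = 1.1026 rad.
With f = 0.5, the slerp weights are sin((1−f)δ)/sin δ = 0.5870 and sin(fδ)/sin δ = 0.5870.
Weighted sum of the unit vectors: (0.5870)·(-0.5273,0.7008,0.4805) + (0.5870)·(-0.8305,0.3279,-0.4503) = (-0.7969, 0.6038, 0.0177).
Converting back: φ = atan2(z, √(x²+y²)) = 1.01°, λ = atan2(y, x) = 142.85°.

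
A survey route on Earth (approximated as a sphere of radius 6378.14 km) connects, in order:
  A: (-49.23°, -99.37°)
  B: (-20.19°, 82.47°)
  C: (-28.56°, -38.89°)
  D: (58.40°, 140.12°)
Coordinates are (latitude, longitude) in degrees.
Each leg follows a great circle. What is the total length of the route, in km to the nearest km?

Leg A→B: central angle 1.9296 rad, distance 12307.6 km.
Leg B→C: central angle 1.8380 rad, distance 11722.8 km.
Leg C→D: central angle 2.6206 rad, distance 16714.9 km.
Total: 12307.6 + 11722.8 + 16714.9 ≈ 40745 km.

40745 km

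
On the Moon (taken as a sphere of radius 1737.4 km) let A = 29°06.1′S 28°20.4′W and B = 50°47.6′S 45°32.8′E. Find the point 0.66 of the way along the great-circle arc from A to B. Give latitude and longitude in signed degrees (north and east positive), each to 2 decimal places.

Central angle δ = 1.0120 rad. Interpolating on the sphere with fraction f = 0.66:
P = [sin((1−f)δ)·A + sin(fδ)·B] / sin δ = 0.3978·A + 0.7305·B in Cartesian coordinates,
giving P = (0.6293, 0.1646, -0.7595), i.e. latitude -49.42°, longitude 14.66°.

-49.42°, 14.66°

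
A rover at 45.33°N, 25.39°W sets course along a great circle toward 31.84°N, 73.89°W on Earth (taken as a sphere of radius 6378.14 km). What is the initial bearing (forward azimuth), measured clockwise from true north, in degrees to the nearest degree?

267°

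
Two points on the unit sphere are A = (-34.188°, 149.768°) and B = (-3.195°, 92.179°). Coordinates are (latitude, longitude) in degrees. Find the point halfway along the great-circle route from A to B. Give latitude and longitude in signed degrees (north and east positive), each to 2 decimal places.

The central angle between A and B is δ = 1.0770 rad.
With f = 0.5, the slerp weights are sin((1−f)δ)/sin δ = 0.5824 and sin(fδ)/sin δ = 0.5824.
Weighted sum of the unit vectors: (0.5824)·(-0.7147,0.4165,-0.5619) + (0.5824)·(-0.0380,0.9977,-0.0557) = (-0.4384, 0.8237, -0.3597).
Converting back: φ = atan2(z, √(x²+y²)) = -21.08°, λ = atan2(y, x) = 118.02°.

-21.08°, 118.02°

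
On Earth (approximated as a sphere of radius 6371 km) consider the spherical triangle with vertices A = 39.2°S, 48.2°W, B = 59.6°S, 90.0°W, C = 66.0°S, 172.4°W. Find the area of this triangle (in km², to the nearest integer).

Side lengths (central angles): a = 0.6178, b = 1.1590, c = 0.5782 rad; semiperimeter s = 1.1775.
By l'Huilier's theorem, tan(E/4) = √[tan(s/2) tan((s−a)/2) tan((s−b)/2) tan((s−c)/2)], giving spherical excess E = 0.0935 rad.
Area = E·R² = 0.0935 × (6371)² ≈ 3796390 km².

3796390 km²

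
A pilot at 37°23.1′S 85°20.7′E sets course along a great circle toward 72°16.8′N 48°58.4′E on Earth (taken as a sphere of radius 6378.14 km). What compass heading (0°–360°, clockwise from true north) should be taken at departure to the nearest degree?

349°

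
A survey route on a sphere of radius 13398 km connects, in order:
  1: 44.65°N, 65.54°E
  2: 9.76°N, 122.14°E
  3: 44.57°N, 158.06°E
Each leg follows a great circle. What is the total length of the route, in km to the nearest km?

Leg 1→2: central angle 1.0413 rad, distance 13951.5 km.
Leg 2→3: central angle 0.8127 rad, distance 10888.6 km.
Total: 13951.5 + 10888.6 ≈ 24840 km.

24840 km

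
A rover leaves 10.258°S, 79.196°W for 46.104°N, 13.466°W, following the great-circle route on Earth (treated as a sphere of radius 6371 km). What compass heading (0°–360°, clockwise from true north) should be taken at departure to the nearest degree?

With φ₁ = -0.1790, φ₂ = 0.8047, Δλ = 1.1472 rad, the forward-azimuth formula gives
θ = atan2( sin Δλ cos φ₂ , cos φ₁ sin φ₂ − sin φ₁ cos φ₂ cos Δλ ) = atan2(0.6321, 0.7598) = 39.76°.
So the initial bearing is 40°.

40°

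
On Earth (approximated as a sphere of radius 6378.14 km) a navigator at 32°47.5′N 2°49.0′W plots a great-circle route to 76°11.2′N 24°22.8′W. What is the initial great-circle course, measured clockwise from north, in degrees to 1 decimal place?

Δλ = -21.563° = -0.3764 rad.
y = sin Δλ · cos φ₂ = (-0.3675)(0.2388) = -0.0878
x = cos φ₁ sin φ₂ − sin φ₁ cos φ₂ cos Δλ = (0.8406)(0.9711) − (0.5416)(0.2388)(0.9300) = 0.6961
θ = atan2(y, x) = -7.19°; adding 360° gives 352.8°.

352.8°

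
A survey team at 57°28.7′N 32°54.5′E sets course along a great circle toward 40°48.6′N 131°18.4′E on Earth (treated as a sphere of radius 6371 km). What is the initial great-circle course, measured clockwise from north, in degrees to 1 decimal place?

59.3°

Δλ = 98.398° = 1.7174 rad.
y = sin Δλ · cos φ₂ = (0.9893)(0.7569) = 0.7488
x = cos φ₁ sin φ₂ − sin φ₁ cos φ₂ cos Δλ = (0.5376)(0.6536) − (0.8432)(0.7569)(-0.1461) = 0.4446
θ = atan2(y, x) = 59.30°, so the bearing is 59.3°.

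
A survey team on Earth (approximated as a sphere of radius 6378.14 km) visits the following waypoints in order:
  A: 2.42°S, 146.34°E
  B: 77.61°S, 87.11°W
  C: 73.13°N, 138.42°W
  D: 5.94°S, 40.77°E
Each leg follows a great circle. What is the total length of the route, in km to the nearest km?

Leg A→B: central angle 1.6573 rad, distance 10570.7 km.
Leg B→C: central angle 2.6809 rad, distance 17099.3 km.
Leg C→D: central angle 1.9689 rad, distance 12557.8 km.
Total: 10570.7 + 17099.3 + 12557.8 ≈ 40228 km.

40228 km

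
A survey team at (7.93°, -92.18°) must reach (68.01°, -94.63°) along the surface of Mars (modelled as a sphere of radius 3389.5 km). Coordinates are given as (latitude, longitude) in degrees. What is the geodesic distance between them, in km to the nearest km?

3556 km

Let φ₁ = 0.1384 rad, φ₂ = 1.1870 rad, and Δλ = -0.0428 rad.
cos c = sin φ₁ sin φ₂ + cos φ₁ cos φ₂ cos Δλ = (0.1380)(0.9272) + (0.9904)(0.3744)(0.9991) = 0.49845,
so c = arccos(0.49845) = 1.04898 rad.
Distance = R·c = 3389.5 × 1.0490 ≈ 3556 km.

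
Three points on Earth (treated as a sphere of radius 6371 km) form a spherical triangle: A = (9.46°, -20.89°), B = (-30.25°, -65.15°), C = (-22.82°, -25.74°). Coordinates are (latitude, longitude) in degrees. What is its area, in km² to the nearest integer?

7002317 km²

Side lengths (central angles): a = 0.6257, b = 0.5695, c = 1.0152 rad; semiperimeter s = 1.1052.
By l'Huilier's theorem, tan(E/4) = √[tan(s/2) tan((s−a)/2) tan((s−b)/2) tan((s−c)/2)], giving spherical excess E = 0.1725 rad.
Area = E·R² = 0.1725 × (6371)² ≈ 7002317 km².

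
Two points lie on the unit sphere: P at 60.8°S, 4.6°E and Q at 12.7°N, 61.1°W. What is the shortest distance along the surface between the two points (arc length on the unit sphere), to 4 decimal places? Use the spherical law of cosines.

1.5669

In radians: φ₁ = -1.0612, φ₂ = 0.2217, Δλ = -65.700° = -1.1467 rad.
cos c = sin φ₁ sin φ₂ + cos φ₁ cos φ₂ cos Δλ = (-0.8729)(0.2198) + (0.4879)(0.9755)(0.4115) = 0.00394,
so c = arccos(0.00394) = 1.56686 rad.
On the unit sphere the arc length equals the central angle: 1.5669.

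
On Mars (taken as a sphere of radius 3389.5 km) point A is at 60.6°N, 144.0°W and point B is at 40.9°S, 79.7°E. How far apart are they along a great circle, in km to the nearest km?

In radians: φ₁ = 1.0577, φ₂ = -0.7138, Δλ = -136.300° = -2.3789 rad.
cos c = sin φ₁ sin φ₂ + cos φ₁ cos φ₂ cos Δλ = (0.8712)(-0.6547) + (0.4909)(0.7559)(-0.7230) = -0.83868,
so c = arccos(-0.83868) = 2.56565 rad.
Distance = R·c = 3389.5 × 2.5656 ≈ 8696 km.

8696 km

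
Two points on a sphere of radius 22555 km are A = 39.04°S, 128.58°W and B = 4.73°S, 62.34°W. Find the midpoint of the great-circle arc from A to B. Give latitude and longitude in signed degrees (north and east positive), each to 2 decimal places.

-25.55°, -90.84°

Central angle δ = 1.1984 rad. Interpolating on the sphere with fraction f = 0.5:
P = [sin((1−f)δ)·A + sin(fδ)·B] / sin δ = 0.6055·A + 0.6055·B in Cartesian coordinates,
giving P = (-0.0131, -0.9021, -0.4313), i.e. latitude -25.55°, longitude -90.84°.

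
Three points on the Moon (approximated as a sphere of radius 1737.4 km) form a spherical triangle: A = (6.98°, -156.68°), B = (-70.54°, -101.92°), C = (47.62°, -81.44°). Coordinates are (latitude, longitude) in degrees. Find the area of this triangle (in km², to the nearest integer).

Side lengths (central angles): a = 2.0785, b = 1.3075, c = 1.4945 rad; semiperimeter s = 2.4402.
By l'Huilier's theorem, tan(E/4) = √[tan(s/2) tan((s−a)/2) tan((s−b)/2) tan((s−c)/2)], giving spherical excess E = 1.5334 rad.
Area = E·R² = 1.5334 × (1737.4)² ≈ 4628545 km².

4628545 km²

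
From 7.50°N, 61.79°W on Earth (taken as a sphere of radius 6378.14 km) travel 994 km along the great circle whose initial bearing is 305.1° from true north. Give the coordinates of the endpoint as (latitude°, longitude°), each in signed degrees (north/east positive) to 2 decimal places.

12.56°, -69.27°

Angular distance δ = d/R = 994/6378.14 = 0.15584 rad; initial bearing θ = 5.3250 rad.
sin φ₂ = sin φ₁ cos δ + cos φ₁ sin δ cos θ = (0.1305)(0.9879) + (0.9914)(0.1552)(0.5750) = 0.2174, so φ₂ = 12.56°.
Δλ = atan2(sin θ sin δ cos φ₁, cos δ − sin φ₁ sin φ₂) = atan2(-0.1259, 0.9595) = -7.475°.
λ₂ = -61.790° − 7.475° = -69.27°.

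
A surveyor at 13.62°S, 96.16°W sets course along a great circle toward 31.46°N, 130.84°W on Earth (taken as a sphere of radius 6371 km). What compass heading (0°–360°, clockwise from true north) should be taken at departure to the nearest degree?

Δλ = -34.680° = -0.6053 rad.
y = sin Δλ · cos φ₂ = (-0.5690)(0.8530) = -0.4854
x = cos φ₁ sin φ₂ − sin φ₁ cos φ₂ cos Δλ = (0.9719)(0.5219) − (-0.2355)(0.8530)(0.8223) = 0.6724
θ = atan2(y, x) = -35.82°; adding 360° gives 324°.

324°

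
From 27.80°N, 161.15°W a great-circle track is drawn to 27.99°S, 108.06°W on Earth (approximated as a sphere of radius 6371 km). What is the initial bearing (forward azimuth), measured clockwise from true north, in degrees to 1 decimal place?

Δλ = 53.090° = 0.9266 rad.
y = sin Δλ · cos φ₂ = (0.7996)(0.8830) = 0.7061
x = cos φ₁ sin φ₂ − sin φ₁ cos φ₂ cos Δλ = (0.8846)(-0.4693) − (0.4664)(0.8830)(0.6006) = -0.6625
θ = atan2(y, x) = 133.18°, so the bearing is 133.2°.

133.2°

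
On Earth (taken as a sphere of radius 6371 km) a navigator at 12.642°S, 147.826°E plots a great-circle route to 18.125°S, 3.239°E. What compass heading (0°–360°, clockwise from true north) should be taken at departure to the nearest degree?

229°

Δλ = -144.587° = -2.5235 rad.
y = sin Δλ · cos φ₂ = (-0.5795)(0.9504) = -0.5507
x = cos φ₁ sin φ₂ − sin φ₁ cos φ₂ cos Δλ = (0.9758)(-0.3111) − (-0.2189)(0.9504)(-0.8150) = -0.4731
θ = atan2(y, x) = -130.66°; adding 360° gives 229°.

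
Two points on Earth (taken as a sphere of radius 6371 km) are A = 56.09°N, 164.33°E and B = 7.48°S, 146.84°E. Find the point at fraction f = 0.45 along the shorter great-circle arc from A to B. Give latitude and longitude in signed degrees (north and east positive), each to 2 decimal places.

27.73°, 153.86°

Central angle δ = 1.1379 rad. Interpolating on the sphere with fraction f = 0.45:
P = [sin((1−f)δ)·A + sin(fδ)·B] / sin δ = 0.6453·A + 0.5398·B in Cartesian coordinates,
giving P = (-0.7946, 0.3900, 0.4653), i.e. latitude 27.73°, longitude 153.86°.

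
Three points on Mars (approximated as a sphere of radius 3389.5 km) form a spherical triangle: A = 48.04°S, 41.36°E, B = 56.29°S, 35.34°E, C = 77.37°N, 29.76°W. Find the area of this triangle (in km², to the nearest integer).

2965036 km²

Side lengths (central angles): a = 2.4351, b = 2.3163, c = 0.1576 rad; semiperimeter s = 2.4545.
By l'Huilier's theorem, tan(E/4) = √[tan(s/2) tan((s−a)/2) tan((s−b)/2) tan((s−c)/2)], giving spherical excess E = 0.2581 rad.
Area = E·R² = 0.2581 × (3389.5)² ≈ 2965036 km².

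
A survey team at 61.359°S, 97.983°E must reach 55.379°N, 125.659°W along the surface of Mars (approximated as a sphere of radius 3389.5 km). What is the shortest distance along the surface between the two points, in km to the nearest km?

In radians: φ₁ = -1.0709, φ₂ = 0.9665, Δλ = 136.358° = 2.3799 rad.
cos c = sin φ₁ sin φ₂ + cos φ₁ cos φ₂ cos Δλ = (-0.8776)(0.8229) + (0.4793)(0.5681)(-0.7237) = -0.91931,
so c = arccos(-0.91931) = 2.73711 rad.
Distance = R·c = 3389.5 × 2.7371 ≈ 9277 km.

9277 km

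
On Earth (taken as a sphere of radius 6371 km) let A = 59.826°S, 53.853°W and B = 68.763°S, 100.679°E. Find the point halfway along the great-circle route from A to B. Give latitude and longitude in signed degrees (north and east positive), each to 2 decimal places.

The central angle between A and B is δ = 0.8744 rad.
With f = 0.5, the slerp weights are sin((1−f)δ)/sin δ = 0.5519 and sin(fδ)/sin δ = 0.5519.
Weighted sum of the unit vectors: (0.5519)·(0.2965,-0.4059,-0.8645) + (0.5519)·(-0.0671,0.3560,-0.9321) = (0.1266, -0.0276, -0.9916).
Converting back: φ = atan2(z, √(x²+y²)) = -82.56°, λ = atan2(y, x) = -12.28°.

-82.56°, -12.28°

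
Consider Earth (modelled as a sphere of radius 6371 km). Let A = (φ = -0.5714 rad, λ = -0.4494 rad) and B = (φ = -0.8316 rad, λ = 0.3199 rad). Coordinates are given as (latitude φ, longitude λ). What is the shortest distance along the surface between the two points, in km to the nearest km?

With latitudes φ₁ = -32.739°, φ₂ = -47.647° and longitude difference Δλ = 44.078°:
cos c = sin φ₁ sin φ₂ + cos φ₁ cos φ₂ cos Δλ = (-0.5408)(-0.7390) + (0.8411)(0.6737)(0.7184) = 0.80676,
so c = arccos(0.80676) = 0.63215 rad.
Distance = R·c = 6371 × 0.6321 ≈ 4027 km.

4027 km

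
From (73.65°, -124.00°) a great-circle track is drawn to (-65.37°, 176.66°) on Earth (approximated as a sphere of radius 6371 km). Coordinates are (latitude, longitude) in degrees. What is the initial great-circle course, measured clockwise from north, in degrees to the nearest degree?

With φ₁ = 1.2854, φ₂ = -1.1409, Δλ = -1.0357 rad, the forward-azimuth formula gives
θ = atan2( sin Δλ cos φ₂ , cos φ₁ sin φ₂ − sin φ₁ cos φ₂ cos Δλ ) = atan2(-0.3585, -0.4598) = -142.06°.
Adding 360° brings this into [0°, 360°): 218°.

218°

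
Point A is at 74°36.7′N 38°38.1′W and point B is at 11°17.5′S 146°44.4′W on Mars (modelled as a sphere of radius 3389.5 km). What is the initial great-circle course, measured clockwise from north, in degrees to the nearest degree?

With φ₁ = 1.3022, φ₂ = -0.1971, Δλ = -1.8868 rad, the forward-azimuth formula gives
θ = atan2( sin Δλ cos φ₂ , cos φ₁ sin φ₂ − sin φ₁ cos φ₂ cos Δλ ) = atan2(-0.9321, 0.2419) = -75.45°.
Adding 360° brings this into [0°, 360°): 285°.

285°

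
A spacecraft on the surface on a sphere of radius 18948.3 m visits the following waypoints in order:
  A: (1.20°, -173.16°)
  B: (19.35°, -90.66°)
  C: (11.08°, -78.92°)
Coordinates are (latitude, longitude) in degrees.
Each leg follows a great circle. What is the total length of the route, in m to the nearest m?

31927 m

Leg A→B: central angle 1.4404 rad, distance 27292.4 m.
Leg B→C: central angle 0.2446 rad, distance 4634.9 m.
Total: 27292.4 + 4634.9 ≈ 31927 m.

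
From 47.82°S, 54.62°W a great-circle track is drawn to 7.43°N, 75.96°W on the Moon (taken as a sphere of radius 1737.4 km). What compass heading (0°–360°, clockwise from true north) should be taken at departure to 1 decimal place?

With φ₁ = -0.8346, φ₂ = 0.1297, Δλ = -0.3725 rad, the forward-azimuth formula gives
θ = atan2( sin Δλ cos φ₂ , cos φ₁ sin φ₂ − sin φ₁ cos φ₂ cos Δλ ) = atan2(-0.3608, 0.7713) = -25.07°.
Adding 360° brings this into [0°, 360°): 334.9°.

334.9°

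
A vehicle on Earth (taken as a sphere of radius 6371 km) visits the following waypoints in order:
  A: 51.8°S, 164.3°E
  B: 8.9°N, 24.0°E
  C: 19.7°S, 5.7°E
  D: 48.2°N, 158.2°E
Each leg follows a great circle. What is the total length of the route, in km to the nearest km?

33800 km

Leg A→B: central angle 2.2039 rad, distance 14041.1 km.
Leg B→C: central angle 0.5900 rad, distance 3758.9 km.
Leg C→D: central angle 2.5114 rad, distance 16000.1 km.
Total: 14041.1 + 3758.9 + 16000.1 ≈ 33800 km.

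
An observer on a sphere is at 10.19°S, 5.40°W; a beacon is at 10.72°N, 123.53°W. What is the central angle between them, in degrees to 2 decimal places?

119.26°

In radians: φ₁ = -0.1778, φ₂ = 0.1871, Δλ = -118.130° = -2.0618 rad.
cos c = sin φ₁ sin φ₂ + cos φ₁ cos φ₂ cos Δλ = (-0.1769)(0.1860) + (0.9842)(0.9825)(-0.4715) = -0.48885,
so c = arccos(-0.48885) = 2.08156 rad.
So the angular separation is 119.26°.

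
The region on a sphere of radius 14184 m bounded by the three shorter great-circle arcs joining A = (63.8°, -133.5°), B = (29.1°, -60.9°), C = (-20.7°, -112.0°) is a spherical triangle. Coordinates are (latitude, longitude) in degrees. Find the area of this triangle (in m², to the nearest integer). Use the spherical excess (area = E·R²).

151404794 m²

Side lengths (central angles): a = 1.2224, b = 1.5036, c = 0.9864 rad; semiperimeter s = 1.8562.
By l'Huilier's theorem, tan(E/4) = √[tan(s/2) tan((s−a)/2) tan((s−b)/2) tan((s−c)/2)], giving spherical excess E = 0.7526 rad.
Area = E·R² = 0.7526 × (14184)² ≈ 151404794 m².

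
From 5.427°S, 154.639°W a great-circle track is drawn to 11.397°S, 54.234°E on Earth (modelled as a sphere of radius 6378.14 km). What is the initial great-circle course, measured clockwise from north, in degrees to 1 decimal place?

Δλ = -151.127° = -2.6377 rad.
y = sin Δλ · cos φ₂ = (-0.4829)(0.9803) = -0.4733
x = cos φ₁ sin φ₂ − sin φ₁ cos φ₂ cos Δλ = (0.9955)(-0.1976) − (-0.0946)(0.9803)(-0.8757) = -0.2779
θ = atan2(y, x) = -120.42°; adding 360° gives 239.6°.

239.6°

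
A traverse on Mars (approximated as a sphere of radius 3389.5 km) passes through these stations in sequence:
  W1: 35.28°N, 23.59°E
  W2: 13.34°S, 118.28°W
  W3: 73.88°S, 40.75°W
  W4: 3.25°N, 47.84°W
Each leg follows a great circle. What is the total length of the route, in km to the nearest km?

Leg W1→W2: central angle 2.4312 rad, distance 8240.4 km.
Leg W2→W3: central angle 1.2870 rad, distance 4362.3 km.
Leg W3→W4: central angle 1.3483 rad, distance 4570.2 km.
Total: 8240.4 + 4362.3 + 4570.2 ≈ 17173 km.

17173 km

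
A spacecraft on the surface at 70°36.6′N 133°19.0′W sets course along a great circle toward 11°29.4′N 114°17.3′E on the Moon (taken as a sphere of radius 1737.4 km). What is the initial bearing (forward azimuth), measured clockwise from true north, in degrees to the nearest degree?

295°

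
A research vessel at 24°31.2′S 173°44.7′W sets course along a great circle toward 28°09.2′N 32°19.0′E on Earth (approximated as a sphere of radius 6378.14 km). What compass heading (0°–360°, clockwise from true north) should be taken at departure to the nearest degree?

With φ₁ = -0.4280, φ₂ = 0.4914, Δλ = -2.6867 rad, the forward-azimuth formula gives
θ = atan2( sin Δλ cos φ₂ , cos φ₁ sin φ₂ − sin φ₁ cos φ₂ cos Δλ ) = atan2(-0.3874, 0.1006) = -75.44°.
Adding 360° brings this into [0°, 360°): 285°.

285°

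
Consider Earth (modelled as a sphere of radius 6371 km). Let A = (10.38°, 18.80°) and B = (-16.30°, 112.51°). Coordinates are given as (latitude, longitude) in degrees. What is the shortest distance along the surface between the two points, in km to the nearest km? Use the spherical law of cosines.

10720 km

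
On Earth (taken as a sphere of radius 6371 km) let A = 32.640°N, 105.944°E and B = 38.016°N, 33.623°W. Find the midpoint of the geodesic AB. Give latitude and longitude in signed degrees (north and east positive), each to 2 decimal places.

63.92°, 41.32°

Central angle δ = 1.7445 rad. Interpolating on the sphere with fraction f = 0.5:
P = [sin((1−f)δ)·A + sin(fδ)·B] / sin δ = 0.7775·A + 0.7775·B in Cartesian coordinates,
giving P = (0.3302, 0.2903, 0.8982), i.e. latitude 63.92°, longitude 41.32°.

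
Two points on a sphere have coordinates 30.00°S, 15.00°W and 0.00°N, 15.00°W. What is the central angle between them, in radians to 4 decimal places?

0.5236 rad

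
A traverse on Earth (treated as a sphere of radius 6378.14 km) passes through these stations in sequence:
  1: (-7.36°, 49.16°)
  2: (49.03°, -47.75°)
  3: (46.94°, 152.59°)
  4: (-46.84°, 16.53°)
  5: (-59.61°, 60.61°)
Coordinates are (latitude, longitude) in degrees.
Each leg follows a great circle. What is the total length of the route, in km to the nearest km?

Leg 1→2: central angle 1.7467 rad, distance 11140.4 km.
Leg 2→3: central angle 1.4385 rad, distance 9174.9 km.
Leg 3→4: central angle 2.6245 rad, distance 16739.4 km.
Leg 4→5: central angle 0.4995 rad, distance 3186.1 km.
Total: 11140.4 + 9174.9 + 16739.4 + 3186.1 ≈ 40241 km.

40241 km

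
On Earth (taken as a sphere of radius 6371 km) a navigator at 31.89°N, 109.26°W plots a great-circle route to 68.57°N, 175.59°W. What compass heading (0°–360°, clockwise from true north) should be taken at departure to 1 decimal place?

Δλ = -66.330° = -1.1577 rad.
y = sin Δλ · cos φ₂ = (-0.9159)(0.3654) = -0.3346
x = cos φ₁ sin φ₂ − sin φ₁ cos φ₂ cos Δλ = (0.8491)(0.9309) − (0.5283)(0.3654)(0.4015) = 0.7129
θ = atan2(y, x) = -25.15°; adding 360° gives 334.9°.

334.9°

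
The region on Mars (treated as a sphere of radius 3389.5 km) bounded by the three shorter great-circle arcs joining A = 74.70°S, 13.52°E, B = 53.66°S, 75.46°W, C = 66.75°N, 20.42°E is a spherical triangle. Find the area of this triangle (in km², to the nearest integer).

22841782 km²

Side lengths (central angles): a = 2.4404, b = 2.4700, c = 0.6765 rad; semiperimeter s = 2.7934.
By l'Huilier's theorem, tan(E/4) = √[tan(s/2) tan((s−a)/2) tan((s−b)/2) tan((s−c)/2)], giving spherical excess E = 1.9882 rad.
Area = E·R² = 1.9882 × (3389.5)² ≈ 22841782 km².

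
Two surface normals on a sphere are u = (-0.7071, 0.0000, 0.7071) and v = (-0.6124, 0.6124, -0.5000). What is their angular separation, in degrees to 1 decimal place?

u·v = 0.0795; |u| = 1.0000, |v| = 1.0000.
cos θ = (u·v)/(|u||v|) = 0.0795, so θ = 85.4°.

85.4°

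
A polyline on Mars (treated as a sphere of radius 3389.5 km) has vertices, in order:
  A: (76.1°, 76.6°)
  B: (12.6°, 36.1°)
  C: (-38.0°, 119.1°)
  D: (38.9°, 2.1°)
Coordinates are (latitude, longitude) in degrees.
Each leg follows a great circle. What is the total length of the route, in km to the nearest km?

17218 km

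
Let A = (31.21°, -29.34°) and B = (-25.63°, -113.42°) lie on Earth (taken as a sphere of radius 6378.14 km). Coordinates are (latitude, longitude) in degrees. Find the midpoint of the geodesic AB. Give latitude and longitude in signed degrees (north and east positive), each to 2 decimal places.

3.75°, -72.74°

The central angle between A and B is δ = 1.7159 rad.
With f = 0.5, the slerp weights are sin((1−f)δ)/sin δ = 0.7645 and sin(fδ)/sin δ = 0.7645.
Weighted sum of the unit vectors: (0.7645)·(0.7456,-0.4191,0.5182) + (0.7645)·(-0.3584,-0.8273,-0.4326) = (0.2960, -0.9529, 0.0655).
Converting back: φ = atan2(z, √(x²+y²)) = 3.75°, λ = atan2(y, x) = -72.74°.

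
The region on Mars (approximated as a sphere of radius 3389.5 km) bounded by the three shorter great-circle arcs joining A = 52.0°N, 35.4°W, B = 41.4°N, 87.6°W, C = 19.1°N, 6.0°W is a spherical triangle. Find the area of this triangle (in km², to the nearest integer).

1938491 km²

Side lengths (central angles): a = 1.2451, b = 0.7002, c = 0.6365 rad; semiperimeter s = 1.2909.
By l'Huilier's theorem, tan(E/4) = √[tan(s/2) tan((s−a)/2) tan((s−b)/2) tan((s−c)/2)], giving spherical excess E = 0.1687 rad.
Area = E·R² = 0.1687 × (3389.5)² ≈ 1938491 km².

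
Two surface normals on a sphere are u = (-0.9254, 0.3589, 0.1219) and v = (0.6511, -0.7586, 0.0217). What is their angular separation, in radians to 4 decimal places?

2.6304 rad

u·v = -0.8721; |u| = 1.0000, |v| = 0.9999.
cos θ = (u·v)/(|u||v|) = -0.8722, so θ = 2.6304 rad.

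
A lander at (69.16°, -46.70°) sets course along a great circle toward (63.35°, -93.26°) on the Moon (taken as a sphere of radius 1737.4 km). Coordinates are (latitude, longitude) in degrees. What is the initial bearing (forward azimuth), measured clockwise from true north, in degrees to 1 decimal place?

Δλ = -46.560° = -0.8126 rad.
y = sin Δλ · cos φ₂ = (-0.7261)(0.4485) = -0.3257
x = cos φ₁ sin φ₂ − sin φ₁ cos φ₂ cos Δλ = (0.3558)(0.8938) − (0.9346)(0.4485)(0.6876) = 0.0297
θ = atan2(y, x) = -84.78°; adding 360° gives 275.2°.

275.2°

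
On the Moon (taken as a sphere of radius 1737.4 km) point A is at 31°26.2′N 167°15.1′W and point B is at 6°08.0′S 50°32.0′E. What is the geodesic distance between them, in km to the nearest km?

Let φ₁ = 0.5487 rad, φ₂ = -0.1070 rad, and Δλ = -2.4821 rad.
cos c = sin φ₁ sin φ₂ + cos φ₁ cos φ₂ cos Δλ = (0.5216)(-0.1068) + (0.8532)(0.9943)(-0.7903) = -0.72618,
so c = arccos(-0.72618) = 2.38354 rad.
Distance = R·c = 1737.4 × 2.3835 ≈ 4141 km.

4141 km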